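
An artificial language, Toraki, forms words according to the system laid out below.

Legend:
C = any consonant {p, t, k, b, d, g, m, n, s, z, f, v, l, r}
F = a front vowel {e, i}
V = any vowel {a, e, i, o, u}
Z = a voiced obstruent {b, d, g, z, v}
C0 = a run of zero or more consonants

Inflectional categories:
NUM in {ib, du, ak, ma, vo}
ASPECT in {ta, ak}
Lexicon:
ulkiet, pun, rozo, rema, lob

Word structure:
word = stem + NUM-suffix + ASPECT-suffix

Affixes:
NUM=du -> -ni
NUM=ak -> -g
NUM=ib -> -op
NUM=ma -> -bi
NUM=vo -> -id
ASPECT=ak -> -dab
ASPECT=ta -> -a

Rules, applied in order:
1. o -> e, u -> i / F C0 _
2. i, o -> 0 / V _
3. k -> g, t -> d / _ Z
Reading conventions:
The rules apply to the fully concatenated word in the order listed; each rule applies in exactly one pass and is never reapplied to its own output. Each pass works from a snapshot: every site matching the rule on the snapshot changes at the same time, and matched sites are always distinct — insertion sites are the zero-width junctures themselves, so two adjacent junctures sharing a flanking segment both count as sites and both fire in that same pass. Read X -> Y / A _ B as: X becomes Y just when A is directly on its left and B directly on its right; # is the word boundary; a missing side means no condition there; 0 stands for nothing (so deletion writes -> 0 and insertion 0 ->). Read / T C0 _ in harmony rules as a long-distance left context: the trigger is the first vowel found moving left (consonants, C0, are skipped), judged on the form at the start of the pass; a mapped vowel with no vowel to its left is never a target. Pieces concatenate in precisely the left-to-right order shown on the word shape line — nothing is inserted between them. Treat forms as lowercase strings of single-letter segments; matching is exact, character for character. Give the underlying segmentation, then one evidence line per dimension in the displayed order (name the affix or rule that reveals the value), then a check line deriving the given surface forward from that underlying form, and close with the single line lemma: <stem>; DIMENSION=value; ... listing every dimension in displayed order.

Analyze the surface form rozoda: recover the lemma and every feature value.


underlying: rozo-id-a
NUM=vo - signalled by the affix -id
ASPECT=ta - signalled by the affix -a
check: rozoida -> rozoida -> rozoda -> rozoda
lemma: rozo; NUM=vo; ASPECT=ta


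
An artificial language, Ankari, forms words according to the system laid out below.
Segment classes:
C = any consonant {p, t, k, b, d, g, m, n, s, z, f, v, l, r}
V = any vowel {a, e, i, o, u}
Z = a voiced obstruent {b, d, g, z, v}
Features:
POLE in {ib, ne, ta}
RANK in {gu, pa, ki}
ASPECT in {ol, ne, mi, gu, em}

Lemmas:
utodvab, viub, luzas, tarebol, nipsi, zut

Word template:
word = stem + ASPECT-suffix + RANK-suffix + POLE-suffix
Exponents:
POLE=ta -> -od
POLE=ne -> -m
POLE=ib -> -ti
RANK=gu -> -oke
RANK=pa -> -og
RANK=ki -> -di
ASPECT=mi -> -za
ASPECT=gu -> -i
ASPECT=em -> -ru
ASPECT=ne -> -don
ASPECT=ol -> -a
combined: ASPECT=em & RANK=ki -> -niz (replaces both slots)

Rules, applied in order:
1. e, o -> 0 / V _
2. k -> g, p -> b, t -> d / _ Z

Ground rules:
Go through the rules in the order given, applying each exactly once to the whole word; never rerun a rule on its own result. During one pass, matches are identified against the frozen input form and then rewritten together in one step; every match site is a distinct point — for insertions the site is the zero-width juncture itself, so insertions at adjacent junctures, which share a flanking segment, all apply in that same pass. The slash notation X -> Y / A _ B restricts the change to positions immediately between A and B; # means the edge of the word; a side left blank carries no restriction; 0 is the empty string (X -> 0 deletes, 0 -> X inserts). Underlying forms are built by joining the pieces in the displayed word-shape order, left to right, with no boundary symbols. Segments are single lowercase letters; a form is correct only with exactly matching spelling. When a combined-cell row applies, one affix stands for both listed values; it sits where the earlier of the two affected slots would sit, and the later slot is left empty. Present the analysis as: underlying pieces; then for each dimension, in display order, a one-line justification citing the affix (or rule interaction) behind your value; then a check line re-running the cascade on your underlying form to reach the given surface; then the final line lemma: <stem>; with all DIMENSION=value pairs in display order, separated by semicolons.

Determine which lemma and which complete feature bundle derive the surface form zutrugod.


underlying: zut-ru-og-od
POLE=ta - signalled by the affix -od
RANK=pa - signalled by the affix -og
ASPECT=em - signalled by the affix -ru
check: zutruogod -> zutrugod -> zutrugod
lemma: zut; POLE=ta; RANK=pa; ASPECT=em


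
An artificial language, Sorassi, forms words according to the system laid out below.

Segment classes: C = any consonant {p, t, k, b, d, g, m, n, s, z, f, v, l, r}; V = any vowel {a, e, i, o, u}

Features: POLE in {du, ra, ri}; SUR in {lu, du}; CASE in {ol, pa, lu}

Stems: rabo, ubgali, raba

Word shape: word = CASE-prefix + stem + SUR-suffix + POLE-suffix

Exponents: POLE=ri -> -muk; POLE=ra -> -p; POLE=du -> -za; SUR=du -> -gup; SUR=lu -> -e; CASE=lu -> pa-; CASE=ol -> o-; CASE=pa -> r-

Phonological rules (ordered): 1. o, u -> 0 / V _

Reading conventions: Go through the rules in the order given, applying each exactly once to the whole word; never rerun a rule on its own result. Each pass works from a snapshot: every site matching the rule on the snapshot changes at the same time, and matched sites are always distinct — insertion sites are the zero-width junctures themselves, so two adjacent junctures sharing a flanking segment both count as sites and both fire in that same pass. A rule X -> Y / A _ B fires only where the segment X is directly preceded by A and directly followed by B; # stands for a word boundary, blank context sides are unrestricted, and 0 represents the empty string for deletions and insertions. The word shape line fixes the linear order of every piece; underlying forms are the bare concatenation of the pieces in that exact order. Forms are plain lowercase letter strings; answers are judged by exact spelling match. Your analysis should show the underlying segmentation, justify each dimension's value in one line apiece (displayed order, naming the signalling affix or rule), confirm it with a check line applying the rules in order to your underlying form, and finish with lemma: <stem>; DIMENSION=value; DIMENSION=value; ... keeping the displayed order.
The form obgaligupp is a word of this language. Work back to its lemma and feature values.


underlying: o-ubgali-gup-p
POLE=ra - signalled by the affix -p
SUR=du - signalled by the affix -gup
CASE=ol - signalled by the affix o-
check: oubgaligupp -> obgaligupp
lemma: ubgali; POLE=ra; SUR=du; CASE=ol


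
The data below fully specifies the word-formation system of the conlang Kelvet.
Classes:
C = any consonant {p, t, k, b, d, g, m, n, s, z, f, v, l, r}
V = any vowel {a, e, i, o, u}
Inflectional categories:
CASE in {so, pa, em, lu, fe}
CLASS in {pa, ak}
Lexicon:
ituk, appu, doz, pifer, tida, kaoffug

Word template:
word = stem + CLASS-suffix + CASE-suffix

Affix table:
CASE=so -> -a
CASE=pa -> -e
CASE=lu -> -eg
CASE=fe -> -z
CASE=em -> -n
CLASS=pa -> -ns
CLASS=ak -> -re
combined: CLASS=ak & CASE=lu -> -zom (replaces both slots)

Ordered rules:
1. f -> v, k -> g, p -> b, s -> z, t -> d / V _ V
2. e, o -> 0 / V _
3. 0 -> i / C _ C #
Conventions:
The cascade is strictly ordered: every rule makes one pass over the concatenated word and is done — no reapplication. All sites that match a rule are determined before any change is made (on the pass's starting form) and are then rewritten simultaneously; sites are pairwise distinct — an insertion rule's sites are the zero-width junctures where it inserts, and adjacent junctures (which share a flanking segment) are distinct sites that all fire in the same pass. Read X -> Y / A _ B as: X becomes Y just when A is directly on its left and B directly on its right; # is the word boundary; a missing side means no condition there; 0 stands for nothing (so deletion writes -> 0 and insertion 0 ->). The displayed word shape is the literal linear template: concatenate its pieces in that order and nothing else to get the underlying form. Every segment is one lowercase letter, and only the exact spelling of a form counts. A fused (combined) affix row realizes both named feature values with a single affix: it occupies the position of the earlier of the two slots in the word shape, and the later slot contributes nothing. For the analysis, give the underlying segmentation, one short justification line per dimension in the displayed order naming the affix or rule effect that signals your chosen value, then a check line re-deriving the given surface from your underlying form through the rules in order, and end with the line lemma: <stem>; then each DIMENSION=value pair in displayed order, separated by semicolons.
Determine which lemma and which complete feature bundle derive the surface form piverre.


underlying: pifer-re-e
CASE=pa - signalled by the affix -e
CLASS=ak - signalled by the affix -re
check: piferree -> piverree -> piverre -> piverre
lemma: pifer; CASE=pa; CLASS=ak


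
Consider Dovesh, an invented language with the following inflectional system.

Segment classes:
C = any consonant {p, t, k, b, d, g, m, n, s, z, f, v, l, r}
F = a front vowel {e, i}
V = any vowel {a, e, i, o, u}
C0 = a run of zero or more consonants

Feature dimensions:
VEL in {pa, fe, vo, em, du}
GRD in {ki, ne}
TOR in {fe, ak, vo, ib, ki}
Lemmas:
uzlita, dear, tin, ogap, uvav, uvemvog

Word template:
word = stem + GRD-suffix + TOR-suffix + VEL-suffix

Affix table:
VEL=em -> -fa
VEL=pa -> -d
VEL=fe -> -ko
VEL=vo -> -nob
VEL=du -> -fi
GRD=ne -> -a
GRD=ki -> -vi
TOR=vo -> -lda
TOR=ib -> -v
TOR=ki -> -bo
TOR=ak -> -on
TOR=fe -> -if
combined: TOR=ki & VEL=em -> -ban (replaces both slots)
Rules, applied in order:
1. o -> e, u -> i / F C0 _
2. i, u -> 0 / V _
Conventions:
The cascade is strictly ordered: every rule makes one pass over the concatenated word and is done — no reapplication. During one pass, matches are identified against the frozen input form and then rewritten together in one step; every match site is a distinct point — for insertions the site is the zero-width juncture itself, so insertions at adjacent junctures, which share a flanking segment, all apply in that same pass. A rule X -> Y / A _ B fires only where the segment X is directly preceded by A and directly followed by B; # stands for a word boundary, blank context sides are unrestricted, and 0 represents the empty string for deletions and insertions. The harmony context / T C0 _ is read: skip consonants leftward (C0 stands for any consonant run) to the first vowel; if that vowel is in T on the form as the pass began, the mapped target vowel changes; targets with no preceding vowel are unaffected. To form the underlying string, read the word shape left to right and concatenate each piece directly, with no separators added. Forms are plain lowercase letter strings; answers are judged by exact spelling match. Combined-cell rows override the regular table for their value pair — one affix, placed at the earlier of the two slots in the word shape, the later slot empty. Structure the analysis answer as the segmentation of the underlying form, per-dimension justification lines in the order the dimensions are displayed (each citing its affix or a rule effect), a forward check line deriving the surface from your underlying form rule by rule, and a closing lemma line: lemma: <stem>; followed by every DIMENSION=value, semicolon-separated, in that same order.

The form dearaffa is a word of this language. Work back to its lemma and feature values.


underlying: dear-a-if-fa
VEL=em - signalled by the affix -fa
GRD=ne - signalled by the affix -a
TOR=fe - signalled by the affix -if
check: dearaiffa -> dearaiffa -> dearaffa
lemma: dear; VEL=em; GRD=ne; TOR=fe


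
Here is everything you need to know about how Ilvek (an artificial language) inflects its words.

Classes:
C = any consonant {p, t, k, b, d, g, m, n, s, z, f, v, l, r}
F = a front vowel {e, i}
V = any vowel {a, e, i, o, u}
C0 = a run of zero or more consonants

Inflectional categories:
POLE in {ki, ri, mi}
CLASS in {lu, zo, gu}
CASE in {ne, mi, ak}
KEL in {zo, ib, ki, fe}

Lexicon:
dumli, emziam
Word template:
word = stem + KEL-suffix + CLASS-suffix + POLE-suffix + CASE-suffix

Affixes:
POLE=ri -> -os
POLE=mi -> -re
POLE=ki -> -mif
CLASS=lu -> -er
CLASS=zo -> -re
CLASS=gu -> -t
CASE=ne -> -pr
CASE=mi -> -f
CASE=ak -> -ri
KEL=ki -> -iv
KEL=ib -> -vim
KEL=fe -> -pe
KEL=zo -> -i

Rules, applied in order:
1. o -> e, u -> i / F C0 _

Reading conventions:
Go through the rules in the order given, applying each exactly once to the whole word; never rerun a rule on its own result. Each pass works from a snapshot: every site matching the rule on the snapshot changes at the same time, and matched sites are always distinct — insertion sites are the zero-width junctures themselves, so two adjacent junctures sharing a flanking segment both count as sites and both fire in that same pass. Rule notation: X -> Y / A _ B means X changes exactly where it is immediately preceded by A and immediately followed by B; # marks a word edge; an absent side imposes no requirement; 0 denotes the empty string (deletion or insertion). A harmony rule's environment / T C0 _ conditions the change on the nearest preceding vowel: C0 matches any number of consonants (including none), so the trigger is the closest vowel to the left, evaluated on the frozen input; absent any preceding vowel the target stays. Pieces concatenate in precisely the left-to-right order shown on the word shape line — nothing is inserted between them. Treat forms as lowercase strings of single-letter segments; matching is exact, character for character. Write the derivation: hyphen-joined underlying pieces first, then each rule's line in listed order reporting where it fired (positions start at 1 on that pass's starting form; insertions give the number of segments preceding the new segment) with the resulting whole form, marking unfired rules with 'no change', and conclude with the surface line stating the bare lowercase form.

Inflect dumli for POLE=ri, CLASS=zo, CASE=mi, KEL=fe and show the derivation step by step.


underlying: dumli-pe-re-os-f
1. o -> e, u -> i / F C0 _: fires at position(s) 10: dumlipereesf
surface: dumlipereesf


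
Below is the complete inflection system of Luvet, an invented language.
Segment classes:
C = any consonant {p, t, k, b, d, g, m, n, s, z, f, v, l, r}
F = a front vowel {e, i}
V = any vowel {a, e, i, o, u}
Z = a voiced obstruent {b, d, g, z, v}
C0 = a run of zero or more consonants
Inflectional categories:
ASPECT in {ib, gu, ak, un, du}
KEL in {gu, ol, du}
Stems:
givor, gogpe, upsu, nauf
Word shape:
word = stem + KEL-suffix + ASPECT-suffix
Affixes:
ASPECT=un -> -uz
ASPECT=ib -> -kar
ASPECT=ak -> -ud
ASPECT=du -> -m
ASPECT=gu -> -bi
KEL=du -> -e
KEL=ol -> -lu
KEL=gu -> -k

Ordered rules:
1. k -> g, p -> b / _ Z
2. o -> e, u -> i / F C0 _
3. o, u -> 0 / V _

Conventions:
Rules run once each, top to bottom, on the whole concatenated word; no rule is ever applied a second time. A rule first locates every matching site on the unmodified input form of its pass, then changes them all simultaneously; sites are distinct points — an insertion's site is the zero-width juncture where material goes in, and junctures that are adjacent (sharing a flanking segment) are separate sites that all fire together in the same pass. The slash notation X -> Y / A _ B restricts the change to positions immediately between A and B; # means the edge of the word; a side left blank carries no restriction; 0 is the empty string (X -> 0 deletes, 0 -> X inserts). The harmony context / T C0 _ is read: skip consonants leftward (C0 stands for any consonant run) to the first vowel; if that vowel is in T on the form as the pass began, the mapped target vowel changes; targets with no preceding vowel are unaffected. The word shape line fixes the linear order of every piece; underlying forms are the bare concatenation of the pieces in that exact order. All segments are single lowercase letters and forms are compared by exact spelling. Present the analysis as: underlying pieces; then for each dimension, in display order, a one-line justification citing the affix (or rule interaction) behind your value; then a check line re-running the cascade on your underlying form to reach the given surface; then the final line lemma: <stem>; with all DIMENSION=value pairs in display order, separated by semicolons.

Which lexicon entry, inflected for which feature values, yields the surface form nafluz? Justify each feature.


underlying: nauf-lu-uz
ASPECT=un - signalled by the affix -uz
KEL=ol - signalled by the affix -lu
check: naufluuz -> naufluuz -> naufluuz -> nafluz
lemma: nauf; ASPECT=un; KEL=ol


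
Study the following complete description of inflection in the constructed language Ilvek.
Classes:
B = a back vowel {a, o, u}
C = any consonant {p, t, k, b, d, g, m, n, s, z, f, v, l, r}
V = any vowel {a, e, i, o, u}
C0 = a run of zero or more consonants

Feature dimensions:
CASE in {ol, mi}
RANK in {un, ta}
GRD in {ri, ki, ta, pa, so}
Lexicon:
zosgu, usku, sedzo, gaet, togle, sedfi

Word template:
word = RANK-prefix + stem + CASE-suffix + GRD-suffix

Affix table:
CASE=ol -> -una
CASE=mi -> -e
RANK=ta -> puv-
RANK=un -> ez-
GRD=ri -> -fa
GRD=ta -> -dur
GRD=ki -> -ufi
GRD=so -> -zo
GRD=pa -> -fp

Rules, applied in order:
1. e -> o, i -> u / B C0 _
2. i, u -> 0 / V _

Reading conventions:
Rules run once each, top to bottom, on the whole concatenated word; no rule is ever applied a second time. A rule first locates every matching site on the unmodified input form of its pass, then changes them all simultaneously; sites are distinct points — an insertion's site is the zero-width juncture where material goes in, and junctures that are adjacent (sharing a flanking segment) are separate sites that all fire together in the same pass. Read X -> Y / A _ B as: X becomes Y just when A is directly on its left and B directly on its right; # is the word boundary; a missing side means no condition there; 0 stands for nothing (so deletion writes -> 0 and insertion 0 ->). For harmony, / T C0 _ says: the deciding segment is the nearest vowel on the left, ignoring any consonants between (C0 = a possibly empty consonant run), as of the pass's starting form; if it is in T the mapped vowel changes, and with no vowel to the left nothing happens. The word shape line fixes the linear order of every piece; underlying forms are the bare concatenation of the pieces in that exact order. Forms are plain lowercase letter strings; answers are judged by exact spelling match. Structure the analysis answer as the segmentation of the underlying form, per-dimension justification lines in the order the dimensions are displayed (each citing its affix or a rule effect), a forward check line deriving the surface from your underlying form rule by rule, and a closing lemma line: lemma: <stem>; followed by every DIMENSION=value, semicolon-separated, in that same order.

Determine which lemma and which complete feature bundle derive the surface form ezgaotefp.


underlying: ez-gaet-e-fp
CASE=mi - signalled by the affix -e
RANK=un - signalled by the affix ez-
GRD=pa - signalled by the affix -fp
check: ezgaetefp -> ezgaotefp -> ezgaotefp
lemma: gaet; CASE=mi; RANK=un; GRD=pa


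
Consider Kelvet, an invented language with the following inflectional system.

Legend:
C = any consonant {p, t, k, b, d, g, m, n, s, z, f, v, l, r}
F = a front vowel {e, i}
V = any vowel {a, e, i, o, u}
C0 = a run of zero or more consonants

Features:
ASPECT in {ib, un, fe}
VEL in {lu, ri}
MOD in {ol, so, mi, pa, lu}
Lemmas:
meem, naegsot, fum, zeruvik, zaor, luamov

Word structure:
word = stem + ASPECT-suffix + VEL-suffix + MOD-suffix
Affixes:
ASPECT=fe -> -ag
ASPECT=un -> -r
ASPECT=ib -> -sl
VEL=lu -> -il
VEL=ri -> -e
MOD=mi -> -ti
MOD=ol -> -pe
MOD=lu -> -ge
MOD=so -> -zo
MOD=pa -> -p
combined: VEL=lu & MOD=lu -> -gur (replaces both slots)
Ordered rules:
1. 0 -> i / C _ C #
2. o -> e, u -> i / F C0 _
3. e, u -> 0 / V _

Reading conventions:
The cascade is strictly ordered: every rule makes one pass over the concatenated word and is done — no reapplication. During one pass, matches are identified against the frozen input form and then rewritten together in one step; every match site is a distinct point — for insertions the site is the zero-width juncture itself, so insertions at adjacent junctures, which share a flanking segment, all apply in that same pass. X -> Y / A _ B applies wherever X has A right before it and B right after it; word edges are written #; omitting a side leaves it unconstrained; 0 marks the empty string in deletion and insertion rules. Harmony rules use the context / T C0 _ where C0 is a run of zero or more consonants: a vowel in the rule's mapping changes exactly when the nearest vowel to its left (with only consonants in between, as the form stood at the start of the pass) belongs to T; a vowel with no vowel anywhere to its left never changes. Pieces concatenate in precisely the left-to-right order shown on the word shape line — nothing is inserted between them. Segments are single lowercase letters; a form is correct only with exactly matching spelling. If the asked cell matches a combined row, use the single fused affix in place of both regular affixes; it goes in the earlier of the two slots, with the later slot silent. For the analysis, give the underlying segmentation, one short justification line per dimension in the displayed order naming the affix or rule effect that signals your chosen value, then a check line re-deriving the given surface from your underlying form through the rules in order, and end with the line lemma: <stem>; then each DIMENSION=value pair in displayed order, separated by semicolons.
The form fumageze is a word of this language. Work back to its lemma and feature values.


underlying: fum-ag-e-zo
ASPECT=fe - signalled by the affix -ag
VEL=ri - signalled by the affix -e
MOD=so - signalled by the affix -zo
check: fumagezo -> fumagezo -> fumageze -> fumageze
lemma: fum; ASPECT=fe; VEL=ri; MOD=so


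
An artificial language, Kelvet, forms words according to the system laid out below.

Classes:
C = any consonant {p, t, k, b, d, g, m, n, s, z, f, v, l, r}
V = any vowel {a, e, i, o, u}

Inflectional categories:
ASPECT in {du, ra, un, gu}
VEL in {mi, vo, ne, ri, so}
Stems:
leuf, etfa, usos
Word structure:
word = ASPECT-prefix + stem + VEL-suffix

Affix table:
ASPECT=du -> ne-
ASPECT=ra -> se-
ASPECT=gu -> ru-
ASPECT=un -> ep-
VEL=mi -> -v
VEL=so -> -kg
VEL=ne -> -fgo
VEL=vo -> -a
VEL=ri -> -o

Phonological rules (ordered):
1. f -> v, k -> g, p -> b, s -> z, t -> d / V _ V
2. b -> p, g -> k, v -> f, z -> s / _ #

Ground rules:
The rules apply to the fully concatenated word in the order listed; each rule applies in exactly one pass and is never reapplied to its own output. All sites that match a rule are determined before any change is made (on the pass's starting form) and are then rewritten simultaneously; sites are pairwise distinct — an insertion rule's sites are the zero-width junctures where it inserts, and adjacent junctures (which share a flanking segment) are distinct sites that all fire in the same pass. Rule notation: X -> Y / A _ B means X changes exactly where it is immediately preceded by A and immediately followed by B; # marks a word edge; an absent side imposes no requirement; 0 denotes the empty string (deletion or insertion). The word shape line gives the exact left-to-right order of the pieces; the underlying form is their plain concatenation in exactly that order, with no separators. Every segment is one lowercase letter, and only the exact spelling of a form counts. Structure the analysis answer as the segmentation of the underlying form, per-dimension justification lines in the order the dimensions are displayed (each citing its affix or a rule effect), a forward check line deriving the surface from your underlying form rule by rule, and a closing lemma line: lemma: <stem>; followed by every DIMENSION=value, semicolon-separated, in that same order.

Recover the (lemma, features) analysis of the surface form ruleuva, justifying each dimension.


underlying: ru-leuf-a
ASPECT=gu - signalled by the affix ru-
VEL=vo - signalled by the affix -a
check: ruleufa -> ruleuva -> ruleuva
lemma: leuf; ASPECT=gu; VEL=vo


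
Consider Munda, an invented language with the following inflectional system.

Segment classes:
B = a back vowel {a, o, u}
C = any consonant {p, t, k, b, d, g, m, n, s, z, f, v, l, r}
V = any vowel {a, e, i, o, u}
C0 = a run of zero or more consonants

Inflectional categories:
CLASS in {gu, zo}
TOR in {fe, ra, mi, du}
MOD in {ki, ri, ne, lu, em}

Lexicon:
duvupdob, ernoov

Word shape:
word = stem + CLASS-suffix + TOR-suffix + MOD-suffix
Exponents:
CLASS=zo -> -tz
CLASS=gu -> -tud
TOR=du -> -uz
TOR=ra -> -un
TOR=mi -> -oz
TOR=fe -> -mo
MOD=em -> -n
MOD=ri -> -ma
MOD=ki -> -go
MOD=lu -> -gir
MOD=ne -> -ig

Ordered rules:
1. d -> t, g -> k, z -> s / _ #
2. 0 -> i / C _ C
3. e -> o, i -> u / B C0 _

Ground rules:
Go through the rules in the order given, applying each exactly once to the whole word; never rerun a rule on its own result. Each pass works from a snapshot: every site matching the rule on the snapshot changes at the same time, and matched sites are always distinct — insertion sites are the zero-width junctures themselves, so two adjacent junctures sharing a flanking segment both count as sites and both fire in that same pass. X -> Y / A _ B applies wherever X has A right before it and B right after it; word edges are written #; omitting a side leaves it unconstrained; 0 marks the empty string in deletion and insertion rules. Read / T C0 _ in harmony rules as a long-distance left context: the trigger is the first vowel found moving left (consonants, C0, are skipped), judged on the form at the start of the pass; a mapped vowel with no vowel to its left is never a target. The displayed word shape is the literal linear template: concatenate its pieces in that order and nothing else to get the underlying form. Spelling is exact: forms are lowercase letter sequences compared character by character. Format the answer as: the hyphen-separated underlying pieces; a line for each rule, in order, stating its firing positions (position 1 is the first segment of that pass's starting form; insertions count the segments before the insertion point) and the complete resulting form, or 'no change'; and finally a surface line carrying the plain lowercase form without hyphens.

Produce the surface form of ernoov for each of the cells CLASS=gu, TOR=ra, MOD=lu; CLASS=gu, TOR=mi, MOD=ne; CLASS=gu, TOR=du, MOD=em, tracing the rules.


cell CLASS=gu, TOR=ra, MOD=lu:
underlying: ernoov-tud-un-gir
1. d -> t, g -> k, z -> s / _ #: no change
2. 0 -> i / C _ C: inserts after position(s) 2, 6, 11: erinoovitudunigir
3. e -> o, i -> u / B C0 _: fires at position(s) 8, 14: erinoovutudunugir
surface: erinoovutudunugir

cell CLASS=gu, TOR=mi, MOD=ne:
underlying: ernoov-tud-oz-ig
1. d -> t, g -> k, z -> s / _ #: fires at position(s) 13: ernoovtudozik
2. 0 -> i / C _ C: inserts after position(s) 2, 6: erinoovitudozik
3. e -> o, i -> u / B C0 _: fires at position(s) 8, 14: erinoovutudozuk
surface: erinoovutudozuk

cell CLASS=gu, TOR=du, MOD=em:
underlying: ernoov-tud-uz-n
1. d -> t, g -> k, z -> s / _ #: no change
2. 0 -> i / C _ C: inserts after position(s) 2, 6, 11: erinoovituduzin
3. e -> o, i -> u / B C0 _: fires at position(s) 8, 14: erinoovutuduzun
surface: erinoovutuduzun


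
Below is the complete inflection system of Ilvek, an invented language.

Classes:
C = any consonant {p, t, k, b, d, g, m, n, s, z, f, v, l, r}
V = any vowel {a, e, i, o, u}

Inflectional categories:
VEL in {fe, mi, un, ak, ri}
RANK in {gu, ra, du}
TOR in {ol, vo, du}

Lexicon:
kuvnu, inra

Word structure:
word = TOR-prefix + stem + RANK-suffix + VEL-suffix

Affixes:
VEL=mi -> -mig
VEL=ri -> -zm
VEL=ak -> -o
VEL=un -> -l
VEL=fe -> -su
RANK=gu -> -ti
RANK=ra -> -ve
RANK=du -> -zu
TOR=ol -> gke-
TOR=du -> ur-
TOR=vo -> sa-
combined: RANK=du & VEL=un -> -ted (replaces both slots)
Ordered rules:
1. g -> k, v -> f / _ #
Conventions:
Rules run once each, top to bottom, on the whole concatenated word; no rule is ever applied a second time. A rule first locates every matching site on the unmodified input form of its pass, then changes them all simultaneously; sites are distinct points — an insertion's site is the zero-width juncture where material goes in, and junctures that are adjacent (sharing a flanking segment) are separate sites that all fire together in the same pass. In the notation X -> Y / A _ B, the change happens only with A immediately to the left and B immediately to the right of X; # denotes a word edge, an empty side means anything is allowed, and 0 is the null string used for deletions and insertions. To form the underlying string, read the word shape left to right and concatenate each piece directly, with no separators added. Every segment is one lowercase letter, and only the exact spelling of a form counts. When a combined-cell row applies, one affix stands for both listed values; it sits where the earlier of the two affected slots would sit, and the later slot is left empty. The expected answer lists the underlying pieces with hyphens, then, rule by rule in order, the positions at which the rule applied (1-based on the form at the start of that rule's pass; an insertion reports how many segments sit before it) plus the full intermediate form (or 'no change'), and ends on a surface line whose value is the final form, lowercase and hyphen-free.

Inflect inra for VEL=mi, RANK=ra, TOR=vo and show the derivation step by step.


underlying: sa-inra-ve-mig
1. g -> k, v -> f / _ #: fires at position(s) 11: sainravemik
surface: sainravemik


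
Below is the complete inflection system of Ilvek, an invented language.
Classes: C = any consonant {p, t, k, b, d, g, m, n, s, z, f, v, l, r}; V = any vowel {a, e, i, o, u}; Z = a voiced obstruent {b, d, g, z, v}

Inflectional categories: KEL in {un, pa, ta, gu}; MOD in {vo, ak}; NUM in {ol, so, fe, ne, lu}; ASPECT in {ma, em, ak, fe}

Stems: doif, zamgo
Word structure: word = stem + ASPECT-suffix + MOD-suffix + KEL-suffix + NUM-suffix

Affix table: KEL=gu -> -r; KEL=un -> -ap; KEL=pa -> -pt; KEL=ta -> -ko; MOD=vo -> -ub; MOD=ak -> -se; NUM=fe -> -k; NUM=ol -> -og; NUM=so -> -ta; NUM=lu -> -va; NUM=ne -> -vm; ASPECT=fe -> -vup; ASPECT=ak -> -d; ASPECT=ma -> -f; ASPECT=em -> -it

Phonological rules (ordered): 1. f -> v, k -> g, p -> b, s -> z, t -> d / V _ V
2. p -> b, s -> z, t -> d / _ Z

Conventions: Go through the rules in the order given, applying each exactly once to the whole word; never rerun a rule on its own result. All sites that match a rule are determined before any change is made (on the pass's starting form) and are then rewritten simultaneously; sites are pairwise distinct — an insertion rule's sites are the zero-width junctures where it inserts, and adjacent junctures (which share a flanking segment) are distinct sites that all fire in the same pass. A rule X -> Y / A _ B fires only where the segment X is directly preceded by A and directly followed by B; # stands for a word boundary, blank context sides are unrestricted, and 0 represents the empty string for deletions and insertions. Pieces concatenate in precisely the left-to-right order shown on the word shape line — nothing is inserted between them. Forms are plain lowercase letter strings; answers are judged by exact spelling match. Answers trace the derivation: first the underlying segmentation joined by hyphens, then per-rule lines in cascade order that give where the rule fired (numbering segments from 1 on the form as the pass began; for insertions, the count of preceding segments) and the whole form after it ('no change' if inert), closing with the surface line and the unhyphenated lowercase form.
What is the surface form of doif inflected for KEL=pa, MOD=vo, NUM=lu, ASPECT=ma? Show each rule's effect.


underlying: doif-f-ub-pt-va
1. f -> v, k -> g, p -> b, s -> z, t -> d / V _ V: no change
2. p -> b, s -> z, t -> d / _ Z: fires at position(s) 9: doiffubpdva
surface: doiffubpdva


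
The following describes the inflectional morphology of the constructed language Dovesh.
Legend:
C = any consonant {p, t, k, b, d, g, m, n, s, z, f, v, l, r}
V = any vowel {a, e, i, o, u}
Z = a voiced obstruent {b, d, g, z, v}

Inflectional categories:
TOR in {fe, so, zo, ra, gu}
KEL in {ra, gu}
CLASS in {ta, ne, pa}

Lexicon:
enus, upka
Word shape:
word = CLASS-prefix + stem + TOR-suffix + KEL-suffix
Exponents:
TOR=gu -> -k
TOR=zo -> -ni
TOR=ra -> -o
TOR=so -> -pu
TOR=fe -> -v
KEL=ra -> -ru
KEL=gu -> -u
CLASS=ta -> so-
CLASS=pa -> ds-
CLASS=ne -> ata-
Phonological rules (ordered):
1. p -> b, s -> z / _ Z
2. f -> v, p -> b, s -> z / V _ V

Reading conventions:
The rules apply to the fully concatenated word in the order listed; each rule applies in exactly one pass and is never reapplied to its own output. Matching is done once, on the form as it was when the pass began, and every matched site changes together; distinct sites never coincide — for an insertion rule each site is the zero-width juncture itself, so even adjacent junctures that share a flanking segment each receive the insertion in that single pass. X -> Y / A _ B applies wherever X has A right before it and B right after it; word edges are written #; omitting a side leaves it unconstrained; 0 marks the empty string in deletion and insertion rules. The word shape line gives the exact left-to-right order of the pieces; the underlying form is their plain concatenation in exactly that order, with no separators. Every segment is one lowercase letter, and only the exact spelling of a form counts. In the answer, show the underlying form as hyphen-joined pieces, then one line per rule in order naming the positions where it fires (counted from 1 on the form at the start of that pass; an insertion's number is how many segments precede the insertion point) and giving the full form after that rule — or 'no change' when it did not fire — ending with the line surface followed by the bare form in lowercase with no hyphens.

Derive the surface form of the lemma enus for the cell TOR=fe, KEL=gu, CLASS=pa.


underlying: ds-enus-v-u
1. p -> b, s -> z / _ Z: fires at position(s) 6: dsenuzvu
2. f -> v, p -> b, s -> z / V _ V: no change
surface: dsenuzvu


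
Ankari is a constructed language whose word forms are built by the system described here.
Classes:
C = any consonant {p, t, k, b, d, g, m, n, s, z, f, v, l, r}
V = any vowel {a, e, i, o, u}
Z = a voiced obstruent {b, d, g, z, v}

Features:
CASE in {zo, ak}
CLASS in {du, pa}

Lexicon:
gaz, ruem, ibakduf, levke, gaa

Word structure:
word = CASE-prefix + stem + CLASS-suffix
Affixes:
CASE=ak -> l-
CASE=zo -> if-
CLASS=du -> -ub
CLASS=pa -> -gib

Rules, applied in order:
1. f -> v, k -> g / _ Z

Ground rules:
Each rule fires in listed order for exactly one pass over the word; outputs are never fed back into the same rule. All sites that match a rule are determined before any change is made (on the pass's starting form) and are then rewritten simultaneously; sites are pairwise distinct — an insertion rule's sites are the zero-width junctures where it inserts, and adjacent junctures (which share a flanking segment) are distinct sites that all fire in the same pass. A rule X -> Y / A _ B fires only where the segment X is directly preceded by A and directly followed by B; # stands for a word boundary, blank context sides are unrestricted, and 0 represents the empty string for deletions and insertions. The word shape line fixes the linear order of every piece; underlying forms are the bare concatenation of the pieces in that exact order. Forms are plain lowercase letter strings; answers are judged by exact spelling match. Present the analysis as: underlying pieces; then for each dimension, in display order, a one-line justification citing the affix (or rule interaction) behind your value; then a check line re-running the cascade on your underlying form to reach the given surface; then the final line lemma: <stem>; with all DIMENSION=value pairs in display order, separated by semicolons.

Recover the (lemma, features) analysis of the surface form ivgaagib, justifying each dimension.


underlying: if-gaa-gib
CASE=zo - signalled by the affix if-
CLASS=pa - signalled by the affix -gib
check: ifgaagib -> ivgaagib
lemma: gaa; CASE=zo; CLASS=pa


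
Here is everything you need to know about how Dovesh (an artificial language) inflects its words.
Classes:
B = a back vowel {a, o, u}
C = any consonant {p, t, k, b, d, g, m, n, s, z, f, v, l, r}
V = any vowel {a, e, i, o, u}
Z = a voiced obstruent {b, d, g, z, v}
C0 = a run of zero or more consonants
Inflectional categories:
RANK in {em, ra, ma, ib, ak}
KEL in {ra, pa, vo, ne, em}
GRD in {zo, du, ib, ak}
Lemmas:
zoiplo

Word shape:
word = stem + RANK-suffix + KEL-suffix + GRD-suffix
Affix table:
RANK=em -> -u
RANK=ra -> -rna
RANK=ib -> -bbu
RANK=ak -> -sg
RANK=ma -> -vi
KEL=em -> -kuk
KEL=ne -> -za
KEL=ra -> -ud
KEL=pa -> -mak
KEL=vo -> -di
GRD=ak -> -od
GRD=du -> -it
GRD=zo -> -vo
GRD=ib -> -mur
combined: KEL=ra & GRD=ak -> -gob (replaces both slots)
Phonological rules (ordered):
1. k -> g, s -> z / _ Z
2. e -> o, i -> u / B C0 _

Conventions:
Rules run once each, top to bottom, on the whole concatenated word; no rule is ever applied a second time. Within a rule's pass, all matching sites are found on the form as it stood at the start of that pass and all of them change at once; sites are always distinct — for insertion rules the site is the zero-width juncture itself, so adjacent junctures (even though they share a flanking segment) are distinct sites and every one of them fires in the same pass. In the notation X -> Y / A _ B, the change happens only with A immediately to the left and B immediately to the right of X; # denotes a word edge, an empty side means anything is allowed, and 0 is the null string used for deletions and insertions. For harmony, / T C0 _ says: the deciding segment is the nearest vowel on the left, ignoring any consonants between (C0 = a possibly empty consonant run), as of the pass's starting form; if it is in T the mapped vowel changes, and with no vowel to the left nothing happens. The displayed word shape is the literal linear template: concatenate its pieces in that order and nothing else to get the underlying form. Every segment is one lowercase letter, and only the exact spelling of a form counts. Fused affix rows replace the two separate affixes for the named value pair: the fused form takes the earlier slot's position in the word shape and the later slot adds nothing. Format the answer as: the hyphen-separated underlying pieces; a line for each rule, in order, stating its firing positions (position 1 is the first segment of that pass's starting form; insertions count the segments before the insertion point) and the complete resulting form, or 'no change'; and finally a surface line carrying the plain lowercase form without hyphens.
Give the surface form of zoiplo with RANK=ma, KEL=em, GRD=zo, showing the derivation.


underlying: zoiplo-vi-kuk-vo
1. k -> g, s -> z / _ Z: fires at position(s) 11: zoiplovikugvo
2. e -> o, i -> u / B C0 _: fires at position(s) 3, 8: zouplovukugvo
surface: zouplovukugvo


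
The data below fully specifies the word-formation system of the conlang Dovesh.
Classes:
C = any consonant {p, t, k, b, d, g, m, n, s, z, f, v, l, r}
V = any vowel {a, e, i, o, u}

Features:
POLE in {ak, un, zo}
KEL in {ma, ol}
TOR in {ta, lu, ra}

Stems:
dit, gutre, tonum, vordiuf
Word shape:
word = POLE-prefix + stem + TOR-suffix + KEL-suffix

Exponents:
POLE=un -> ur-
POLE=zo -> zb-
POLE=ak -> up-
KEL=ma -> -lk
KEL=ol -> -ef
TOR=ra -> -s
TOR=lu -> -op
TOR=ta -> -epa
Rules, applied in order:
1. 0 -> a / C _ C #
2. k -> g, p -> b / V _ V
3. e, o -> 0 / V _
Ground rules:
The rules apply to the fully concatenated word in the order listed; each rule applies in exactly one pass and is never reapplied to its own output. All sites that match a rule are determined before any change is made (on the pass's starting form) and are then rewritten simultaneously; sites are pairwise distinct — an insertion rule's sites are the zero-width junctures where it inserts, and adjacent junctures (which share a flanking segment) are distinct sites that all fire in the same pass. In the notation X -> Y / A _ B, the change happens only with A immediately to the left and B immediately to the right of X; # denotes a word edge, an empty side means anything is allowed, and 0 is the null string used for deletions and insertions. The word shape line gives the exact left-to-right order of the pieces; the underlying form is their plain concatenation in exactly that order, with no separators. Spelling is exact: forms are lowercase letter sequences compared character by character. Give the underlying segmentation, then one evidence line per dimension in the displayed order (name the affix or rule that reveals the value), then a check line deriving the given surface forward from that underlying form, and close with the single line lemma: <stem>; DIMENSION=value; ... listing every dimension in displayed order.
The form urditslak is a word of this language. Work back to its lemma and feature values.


underlying: ur-dit-s-lk
POLE=un - signalled by the affix ur-
KEL=ma - signalled by the affix -lk
TOR=ra - signalled by the affix -s
check: urditslk -> urditslak -> urditslak -> urditslak
lemma: dit; POLE=un; KEL=ma; TOR=ra
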